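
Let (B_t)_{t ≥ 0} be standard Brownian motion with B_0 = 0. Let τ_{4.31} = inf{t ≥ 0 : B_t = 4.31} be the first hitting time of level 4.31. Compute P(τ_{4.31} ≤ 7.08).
P(τ_{4.31} ≤ 7.08) = 2(1 − Φ(4.31/√7.08)) = 2(1 − Φ(1.6198)) ≈ 0.1053

By the reflection principle for standard BM, P(τ_b ≤ t) = 2 · P(B_t ≥ b). Since B_t ~ N(0, t), P(B_t ≥ 4.31) = 1 − Φ(4.31/√t) = 1 − Φ(4.31/√7.08) = 1 − Φ(1.6198) ≈ 0.05264. Doubling: P(τ_{4.31} ≤ 7.08) ≈ 2 · 0.05264 = 0.10528 ≈ 0.1053.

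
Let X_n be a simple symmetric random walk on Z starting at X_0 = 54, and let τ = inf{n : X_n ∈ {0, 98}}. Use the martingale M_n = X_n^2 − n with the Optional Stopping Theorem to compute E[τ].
E[τ] = 2376

M_n = X_n^2 − n is a martingale (since E[X_{n+1}^2 | F_n] = X_n^2 + 1). By OST (τ has finite mean in a bounded region), E[M_τ] = E[M_0] = X_0^2 − 0 = 54^2 = 2916. Also E[M_τ] = E[X_τ^2] − E[τ]. The walk exits at 0 or 98, with P(hit 98 first) = 54/98, so E[X_τ^2] = 98^2 · 54/98 + 0 = 5292. Thus E[τ] = E[X_τ^2] − E[M_τ] = 5292 − 2916 = 2376 = 54(98 − 54) = 2376.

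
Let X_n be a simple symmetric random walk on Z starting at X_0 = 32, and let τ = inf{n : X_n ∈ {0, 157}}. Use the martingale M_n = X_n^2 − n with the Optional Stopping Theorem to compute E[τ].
E[τ] = 4000

M_n = X_n^2 − n is a martingale (since E[X_{n+1}^2 | F_n] = X_n^2 + 1). By OST (τ has finite mean in a bounded region), E[M_τ] = E[M_0] = X_0^2 − 0 = 32^2 = 1024. Also E[M_τ] = E[X_τ^2] − E[τ]. The walk exits at 0 or 157, with P(hit 157 first) = 32/157, so E[X_τ^2] = 157^2 · 32/157 + 0 = 5024. Thus E[τ] = E[X_τ^2] − E[M_τ] = 5024 − 1024 = 4000 = 32(157 − 32) = 4000.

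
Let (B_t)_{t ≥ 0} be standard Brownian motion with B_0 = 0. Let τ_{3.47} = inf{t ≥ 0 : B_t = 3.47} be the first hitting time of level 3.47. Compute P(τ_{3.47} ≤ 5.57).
P(τ_{3.47} ≤ 5.57) = 2(1 − Φ(3.47/√5.57)) = 2(1 − Φ(1.4703)) ≈ 0.1415

By the reflection principle for standard BM, P(τ_b ≤ t) = 2 · P(B_t ≥ b). Since B_t ~ N(0, t), P(B_t ≥ 3.47) = 1 − Φ(3.47/√t) = 1 − Φ(3.47/√5.57) = 1 − Φ(1.4703) ≈ 0.07074. Doubling: P(τ_{3.47} ≤ 5.57) ≈ 2 · 0.07074 = 0.14148 ≈ 0.1415.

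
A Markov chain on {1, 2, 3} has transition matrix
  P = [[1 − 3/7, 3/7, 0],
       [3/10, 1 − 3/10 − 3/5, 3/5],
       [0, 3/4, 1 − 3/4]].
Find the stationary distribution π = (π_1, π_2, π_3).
π = (7/25, 2/5, 8/25)

This is a birth-death chain on three states, which satisfies detailed balance: π_1 · P_{12} = π_2 · P_{21} and π_2 · P_{23} = π_3 · P_{32}.
From π_1 · 3/7 = π_2 · 3/10: π_2/π_1 = (3/7)/(3/10) = 10/7.
From π_2 · 3/5 = π_3 · 3/4: π_3/π_2 = (3/5)/(3/4) = 4/5.
Take π_1 proportional to 1; then unnormalized π = (1, 10/7, 8/7). Normalize by dividing by the sum 25/7:
  π = (7/25, 2/5, 8/25).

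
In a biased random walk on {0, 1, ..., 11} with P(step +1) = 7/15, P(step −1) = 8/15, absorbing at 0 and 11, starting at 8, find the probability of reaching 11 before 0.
P(hit 11 before 0) = (1 − (8/7)^8) / (1 − (8/7)^11) = 3777258345/6612607849

Let u_k denote P(reach 11 before 0 | start at k). Boundary: u_0 = 0, u_11 = 1. Recurrence: u_k = 7/15·u_{k+1} + 8/15·u_{k-1} for 1 ≤ k ≤ 10. Try u_k = A + B·r^k with r = q/p = (8/15)/(7/15) = 8/7. Substitution satisfies the recurrence; boundary conditions give:
  u_k = (1 − r^k) / (1 − r^N) = (1 − (8/7)^8) / (1 − (8/7)^11) = 3777258345/6612607849.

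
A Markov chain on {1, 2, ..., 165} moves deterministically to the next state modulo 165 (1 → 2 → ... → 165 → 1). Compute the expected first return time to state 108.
E[T_108 | X_0 = 108] = 165

The chain cycles deterministically, so starting at state 108 it returns in exactly 165 steps. Equivalently, the stationary distribution is uniform π_j = 1/165 for every state j, so by Kac's formula E[T_108] = 1/π_108 = 165.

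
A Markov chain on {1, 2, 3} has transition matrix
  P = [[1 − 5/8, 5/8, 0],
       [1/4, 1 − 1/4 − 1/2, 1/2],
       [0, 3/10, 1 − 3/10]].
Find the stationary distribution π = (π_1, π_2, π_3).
π = (3/23, 15/46, 25/46)

This is a birth-death chain on three states, which satisfies detailed balance: π_1 · P_{12} = π_2 · P_{21} and π_2 · P_{23} = π_3 · P_{32}.
From π_1 · 5/8 = π_2 · 1/4: π_2/π_1 = (5/8)/(1/4) = 5/2.
From π_2 · 1/2 = π_3 · 3/10: π_3/π_2 = (1/2)/(3/10) = 5/3.
Take π_1 proportional to 1; then unnormalized π = (1, 5/2, 25/6). Normalize by dividing by the sum 23/3:
  π = (3/23, 15/46, 25/46).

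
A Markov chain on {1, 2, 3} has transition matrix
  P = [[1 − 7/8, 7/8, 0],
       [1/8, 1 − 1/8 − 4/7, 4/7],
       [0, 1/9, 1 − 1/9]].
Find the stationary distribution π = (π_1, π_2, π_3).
π = (1/44, 7/44, 9/11)

This is a birth-death chain on three states, which satisfies detailed balance: π_1 · P_{12} = π_2 · P_{21} and π_2 · P_{23} = π_3 · P_{32}.
From π_1 · 7/8 = π_2 · 1/8: π_2/π_1 = (7/8)/(1/8) = 7.
From π_2 · 4/7 = π_3 · 1/9: π_3/π_2 = (4/7)/(1/9) = 36/7.
Take π_1 proportional to 1; then unnormalized π = (1, 7, 36). Normalize by dividing by the sum 44:
  π = (1/44, 7/44, 9/11).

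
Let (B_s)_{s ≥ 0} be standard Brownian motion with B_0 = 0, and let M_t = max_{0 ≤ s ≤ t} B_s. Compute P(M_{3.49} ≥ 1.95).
P(M_{3.49} ≥ 1.95) = 2·P(B_{3.49} ≥ 1.95) = 2(1 − Φ(1.95/√3.49)) ≈ 0.2966

By the reflection principle for Brownian motion, P(M_t ≥ a) = 2 · P(B_t ≥ a) for a ≥ 0. Since B_t ~ N(0, t), P(B_t ≥ 1.95) = 1 − Φ(1.95/√t) = 1 − Φ(1.95/√3.49) = 1 − Φ(1.0438). So
  P(M_{3.49} ≥ 1.95) = 2(1 − Φ(1.0438)) ≈ 0.2966.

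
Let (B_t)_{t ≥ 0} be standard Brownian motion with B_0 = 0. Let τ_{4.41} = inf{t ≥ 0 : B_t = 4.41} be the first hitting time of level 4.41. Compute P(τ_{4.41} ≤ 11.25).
P(τ_{4.41} ≤ 11.25) = 2(1 − Φ(4.41/√11.25)) = 2(1 − Φ(1.3148)) ≈ 0.1886

By the reflection principle for standard BM, P(τ_b ≤ t) = 2 · P(B_t ≥ b). Since B_t ~ N(0, t), P(B_t ≥ 4.41) = 1 − Φ(4.41/√t) = 1 − Φ(4.41/√11.25) = 1 − Φ(1.3148) ≈ 0.09429. Doubling: P(τ_{4.41} ≤ 11.25) ≈ 2 · 0.09429 = 0.18858 ≈ 0.1886.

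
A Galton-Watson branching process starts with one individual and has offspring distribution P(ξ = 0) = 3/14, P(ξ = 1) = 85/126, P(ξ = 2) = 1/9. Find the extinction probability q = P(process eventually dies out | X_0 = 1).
q = 1

Mean offspring μ = 0·3/14 + 1·85/126 + 2·1/9 = 113/126 ≤ 1. For μ ≤ 1 with offspring not concentrated at 1, the Galton-Watson process goes extinct almost surely, so q = 1.
(Algebraic check: The pgf is f(s) = 3/14 + 85/126·s + 1/9·s². The extinction probability q is the smallest fixed point of f in [0, 1]. Setting s = f(s):
  1/9·s² + (85/126 − 1)·s + 3/14 = 0
  1/9·s² − (3/14 + 1/9)·s + 3/14 = 0
which factors as (s − 1)·(1/9·s − 3/14) = 0, giving roots s = 1 and s = (3/14)/(1/9) = 27/14. Since 27/14 ≥ 1, the smallest root in [0, 1] is s = 1.)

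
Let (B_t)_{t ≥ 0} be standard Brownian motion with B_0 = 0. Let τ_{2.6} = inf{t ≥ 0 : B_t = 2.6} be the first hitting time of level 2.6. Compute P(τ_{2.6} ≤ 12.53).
P(τ_{2.6} ≤ 12.53) = 2(1 − Φ(2.6/√12.53)) = 2(1 − Φ(0.7345)) ≈ 0.4626

By the reflection principle for standard BM, P(τ_b ≤ t) = 2 · P(B_t ≥ b). Since B_t ~ N(0, t), P(B_t ≥ 2.6) = 1 − Φ(2.6/√t) = 1 − Φ(2.6/√12.53) = 1 − Φ(0.7345) ≈ 0.23132. Doubling: P(τ_{2.6} ≤ 12.53) ≈ 2 · 0.23132 = 0.46264 ≈ 0.4626.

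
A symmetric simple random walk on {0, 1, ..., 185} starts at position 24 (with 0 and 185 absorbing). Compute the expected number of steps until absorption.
E[τ | X_0 = 24] = 3864

Let v_k = E[τ | X_0 = k]. Boundary: v_0 = v_185 = 0. Recurrence: v_k = 1 + (v_{k-1} + v_{k+1})/2 for 1 ≤ k ≤ 184. The particular solution to v_k − (v_{k-1} + v_{k+1})/2 = 1 is v_k = −k^2. Adding homogeneous solution A + B k and matching boundaries gives v_k = k (185 − k). Substituting k = 24: v_24 = 24 · 161 = 3864.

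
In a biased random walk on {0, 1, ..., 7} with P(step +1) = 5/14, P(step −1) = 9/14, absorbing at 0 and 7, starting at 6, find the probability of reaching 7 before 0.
P(hit 7 before 0) = (1 − (9/5)^6) / (1 − (9/5)^7) = 644770/1176211

Let u_k denote P(reach 7 before 0 | start at k). Boundary: u_0 = 0, u_7 = 1. Recurrence: u_k = 5/14·u_{k+1} + 9/14·u_{k-1} for 1 ≤ k ≤ 6. Try u_k = A + B·r^k with r = q/p = (9/14)/(5/14) = 9/5. Substitution satisfies the recurrence; boundary conditions give:
  u_k = (1 − r^k) / (1 − r^N) = (1 − (9/5)^6) / (1 − (9/5)^7) = 644770/1176211.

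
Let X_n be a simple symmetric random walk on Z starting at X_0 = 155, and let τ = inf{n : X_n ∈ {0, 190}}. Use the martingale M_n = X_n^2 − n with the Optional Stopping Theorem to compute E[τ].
E[τ] = 5425

M_n = X_n^2 − n is a martingale (since E[X_{n+1}^2 | F_n] = X_n^2 + 1). By OST (τ has finite mean in a bounded region), E[M_τ] = E[M_0] = X_0^2 − 0 = 155^2 = 24025. Also E[M_τ] = E[X_τ^2] − E[τ]. The walk exits at 0 or 190, with P(hit 190 first) = 155/190, so E[X_τ^2] = 190^2 · 155/190 + 0 = 29450. Thus E[τ] = E[X_τ^2] − E[M_τ] = 29450 − 24025 = 5425 = 155(190 − 155) = 5425.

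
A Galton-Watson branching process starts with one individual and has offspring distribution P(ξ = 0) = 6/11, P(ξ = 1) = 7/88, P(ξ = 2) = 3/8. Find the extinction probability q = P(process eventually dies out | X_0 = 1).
q = 1

Mean offspring μ = 0·6/11 + 1·7/88 + 2·3/8 = 73/88 ≤ 1. For μ ≤ 1 with offspring not concentrated at 1, the Galton-Watson process goes extinct almost surely, so q = 1.
(Algebraic check: The pgf is f(s) = 6/11 + 7/88·s + 3/8·s². The extinction probability q is the smallest fixed point of f in [0, 1]. Setting s = f(s):
  3/8·s² + (7/88 − 1)·s + 6/11 = 0
  3/8·s² − (6/11 + 3/8)·s + 6/11 = 0
which factors as (s − 1)·(3/8·s − 6/11) = 0, giving roots s = 1 and s = (6/11)/(3/8) = 16/11. Since 16/11 ≥ 1, the smallest root in [0, 1] is s = 1.)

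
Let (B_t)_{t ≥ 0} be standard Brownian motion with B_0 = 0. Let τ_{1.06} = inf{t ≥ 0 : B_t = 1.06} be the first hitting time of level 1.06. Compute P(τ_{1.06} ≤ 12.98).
P(τ_{1.06} ≤ 12.98) = 2(1 − Φ(1.06/√12.98)) = 2(1 − Φ(0.2942)) ≈ 0.7686

By the reflection principle for standard BM, P(τ_b ≤ t) = 2 · P(B_t ≥ b). Since B_t ~ N(0, t), P(B_t ≥ 1.06) = 1 − Φ(1.06/√t) = 1 − Φ(1.06/√12.98) = 1 − Φ(0.2942) ≈ 0.38430. Doubling: P(τ_{1.06} ≤ 12.98) ≈ 2 · 0.38430 = 0.76860 ≈ 0.7686.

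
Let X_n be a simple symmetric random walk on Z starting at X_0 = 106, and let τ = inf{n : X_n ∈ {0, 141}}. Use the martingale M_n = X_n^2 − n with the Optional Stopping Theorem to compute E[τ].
E[τ] = 3710

M_n = X_n^2 − n is a martingale (since E[X_{n+1}^2 | F_n] = X_n^2 + 1). By OST (τ has finite mean in a bounded region), E[M_τ] = E[M_0] = X_0^2 − 0 = 106^2 = 11236. Also E[M_τ] = E[X_τ^2] − E[τ]. The walk exits at 0 or 141, with P(hit 141 first) = 106/141, so E[X_τ^2] = 141^2 · 106/141 + 0 = 14946. Thus E[τ] = E[X_τ^2] − E[M_τ] = 14946 − 11236 = 3710 = 106(141 − 106) = 3710.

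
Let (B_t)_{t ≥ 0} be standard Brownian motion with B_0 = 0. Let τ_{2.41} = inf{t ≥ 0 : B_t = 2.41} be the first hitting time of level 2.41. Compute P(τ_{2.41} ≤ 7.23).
P(τ_{2.41} ≤ 7.23) = 2(1 − Φ(2.41/√7.23)) = 2(1 − Φ(0.8963)) ≈ 0.3701

By the reflection principle for standard BM, P(τ_b ≤ t) = 2 · P(B_t ≥ b). Since B_t ~ N(0, t), P(B_t ≥ 2.41) = 1 − Φ(2.41/√t) = 1 − Φ(2.41/√7.23) = 1 − Φ(0.8963) ≈ 0.18505. Doubling: P(τ_{2.41} ≤ 7.23) ≈ 2 · 0.18505 = 0.37010 ≈ 0.3701.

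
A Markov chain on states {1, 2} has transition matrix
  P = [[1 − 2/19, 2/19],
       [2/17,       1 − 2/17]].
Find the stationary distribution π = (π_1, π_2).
π_1 = 19/36, π_2 = 17/36

Solve πP = π with π_1 + π_2 = 1. From πP = π: π_1 · (1 − 2/19) + π_2 · 2/17 = π_1 ⇒ π_2 · 2/17 = π_1 · 2/19 ⇒ π_2/π_1 = (2/19)/(2/17) = 17/19. Together with π_1 + π_2 = 1:
  π_1 = (2/17)/(2/19 + 2/17) = (2/17)/(72/323) = 19/36,
  π_2 = (2/19)/(2/19 + 2/17) = (2/19)/(72/323) = 17/36.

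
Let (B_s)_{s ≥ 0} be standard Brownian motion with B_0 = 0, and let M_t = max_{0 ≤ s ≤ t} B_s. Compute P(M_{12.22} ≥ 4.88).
P(M_{12.22} ≥ 4.88) = 2·P(B_{12.22} ≥ 4.88) = 2(1 − Φ(4.88/√12.22)) ≈ 0.1627

By the reflection principle for Brownian motion, P(M_t ≥ a) = 2 · P(B_t ≥ a) for a ≥ 0. Since B_t ~ N(0, t), P(B_t ≥ 4.88) = 1 − Φ(4.88/√t) = 1 − Φ(4.88/√12.22) = 1 − Φ(1.3960). So
  P(M_{12.22} ≥ 4.88) = 2(1 − Φ(1.3960)) ≈ 0.1627.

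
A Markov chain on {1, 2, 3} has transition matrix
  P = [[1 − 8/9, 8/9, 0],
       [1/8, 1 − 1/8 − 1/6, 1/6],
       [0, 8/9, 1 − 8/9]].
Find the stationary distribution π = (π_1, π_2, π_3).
π = (9/85, 64/85, 12/85)

This is a birth-death chain on three states, which satisfies detailed balance: π_1 · P_{12} = π_2 · P_{21} and π_2 · P_{23} = π_3 · P_{32}.
From π_1 · 8/9 = π_2 · 1/8: π_2/π_1 = (8/9)/(1/8) = 64/9.
From π_2 · 1/6 = π_3 · 8/9: π_3/π_2 = (1/6)/(8/9) = 3/16.
Take π_1 proportional to 1; then unnormalized π = (1, 64/9, 4/3). Normalize by dividing by the sum 85/9:
  π = (9/85, 64/85, 12/85).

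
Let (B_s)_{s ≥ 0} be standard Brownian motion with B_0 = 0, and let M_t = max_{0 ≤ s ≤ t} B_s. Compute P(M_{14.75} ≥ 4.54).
P(M_{14.75} ≥ 4.54) = 2·P(B_{14.75} ≥ 4.54) = 2(1 − Φ(4.54/√14.75)) ≈ 0.2372

By the reflection principle for Brownian motion, P(M_t ≥ a) = 2 · P(B_t ≥ a) for a ≥ 0. Since B_t ~ N(0, t), P(B_t ≥ 4.54) = 1 − Φ(4.54/√t) = 1 − Φ(4.54/√14.75) = 1 − Φ(1.1821). So
  P(M_{14.75} ≥ 4.54) = 2(1 − Φ(1.1821)) ≈ 0.2372.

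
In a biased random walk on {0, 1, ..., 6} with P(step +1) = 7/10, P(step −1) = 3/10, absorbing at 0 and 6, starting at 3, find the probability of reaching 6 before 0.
P(hit 6 before 0) = (1 − (3/7)^3) / (1 − (3/7)^6) = 343/370

Let u_k denote P(reach 6 before 0 | start at k). Boundary: u_0 = 0, u_6 = 1. Recurrence: u_k = 7/10·u_{k+1} + 3/10·u_{k-1} for 1 ≤ k ≤ 5. Try u_k = A + B·r^k with r = q/p = (3/10)/(7/10) = 3/7. Substitution satisfies the recurrence; boundary conditions give:
  u_k = (1 − r^k) / (1 − r^N) = (1 − (3/7)^3) / (1 − (3/7)^6) = 343/370.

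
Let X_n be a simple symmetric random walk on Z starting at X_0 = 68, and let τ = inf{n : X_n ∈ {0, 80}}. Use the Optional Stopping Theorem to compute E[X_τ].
E[X_τ] = 68

X_n is a martingale and τ is a bounded-mean stopping time (indeed τ is finite a.s. with bounded expectation since the walk is in a bounded region). By the OST, E[X_τ] = E[X_0] = 68. Equivalently: E[X_τ] = 80 · P(hit 80 first) + 0 · P(hit 0 first) = 80 · (68/80) = 68.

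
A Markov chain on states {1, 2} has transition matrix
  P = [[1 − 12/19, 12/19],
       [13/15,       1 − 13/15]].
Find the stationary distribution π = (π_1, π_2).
π_1 = 247/427, π_2 = 180/427

Solve πP = π with π_1 + π_2 = 1. From πP = π: π_1 · (1 − 12/19) + π_2 · 13/15 = π_1 ⇒ π_2 · 13/15 = π_1 · 12/19 ⇒ π_2/π_1 = (12/19)/(13/15) = 180/247. Together with π_1 + π_2 = 1:
  π_1 = (13/15)/(12/19 + 13/15) = (13/15)/(427/285) = 247/427,
  π_2 = (12/19)/(12/19 + 13/15) = (12/19)/(427/285) = 180/427.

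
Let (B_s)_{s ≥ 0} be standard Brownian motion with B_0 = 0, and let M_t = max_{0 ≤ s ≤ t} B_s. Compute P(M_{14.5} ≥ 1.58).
P(M_{14.5} ≥ 1.58) = 2·P(B_{14.5} ≥ 1.58) = 2(1 − Φ(1.58/√14.5)) ≈ 0.6782

By the reflection principle for Brownian motion, P(M_t ≥ a) = 2 · P(B_t ≥ a) for a ≥ 0. Since B_t ~ N(0, t), P(B_t ≥ 1.58) = 1 − Φ(1.58/√t) = 1 − Φ(1.58/√14.5) = 1 − Φ(0.4149). So
  P(M_{14.5} ≥ 1.58) = 2(1 − Φ(0.4149)) ≈ 0.6782.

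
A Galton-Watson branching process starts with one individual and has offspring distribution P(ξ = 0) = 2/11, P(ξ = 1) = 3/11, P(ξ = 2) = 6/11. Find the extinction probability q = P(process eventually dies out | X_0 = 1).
q = 1/3

The pgf is f(s) = 2/11 + 3/11·s + 6/11·s². The extinction probability q is the smallest fixed point of f in [0, 1]. Setting s = f(s):
  6/11·s² + (3/11 − 1)·s + 2/11 = 0
  6/11·s² − (2/11 + 6/11)·s + 2/11 = 0
which factors as (s − 1)·(6/11·s − 2/11) = 0, giving roots s = 1 and s = (2/11)/(6/11) = 1/3.
Mean offspring μ = 3/11 + 2·6/11 = 15/11 > 1 (supercritical), so q < 1. The extinction probability is the smaller root: q = (2/11)/(6/11) = 1/3.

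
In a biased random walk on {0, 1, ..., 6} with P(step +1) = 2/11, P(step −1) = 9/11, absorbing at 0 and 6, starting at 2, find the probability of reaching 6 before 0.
P(hit 6 before 0) = (1 − (9/2)^2) / (1 − (9/2)^6) = 16/6901

Let u_k denote P(reach 6 before 0 | start at k). Boundary: u_0 = 0, u_6 = 1. Recurrence: u_k = 2/11·u_{k+1} + 9/11·u_{k-1} for 1 ≤ k ≤ 5. Try u_k = A + B·r^k with r = q/p = (9/11)/(2/11) = 9/2. Substitution satisfies the recurrence; boundary conditions give:
  u_k = (1 − r^k) / (1 − r^N) = (1 − (9/2)^2) / (1 − (9/2)^6) = 16/6901.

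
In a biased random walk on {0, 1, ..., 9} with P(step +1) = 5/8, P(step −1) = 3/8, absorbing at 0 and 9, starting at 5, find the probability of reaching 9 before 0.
P(hit 9 before 0) = (1 − (3/5)^5) / (1 − (3/5)^9) = 900625/966721

Let u_k denote P(reach 9 before 0 | start at k). Boundary: u_0 = 0, u_9 = 1. Recurrence: u_k = 5/8·u_{k+1} + 3/8·u_{k-1} for 1 ≤ k ≤ 8. Try u_k = A + B·r^k with r = q/p = (3/8)/(5/8) = 3/5. Substitution satisfies the recurrence; boundary conditions give:
  u_k = (1 − r^k) / (1 − r^N) = (1 − (3/5)^5) / (1 − (3/5)^9) = 900625/966721.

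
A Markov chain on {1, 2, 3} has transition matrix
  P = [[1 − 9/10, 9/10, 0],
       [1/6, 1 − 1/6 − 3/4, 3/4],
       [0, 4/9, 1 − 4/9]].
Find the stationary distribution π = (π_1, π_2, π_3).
π = (80/1241, 432/1241, 729/1241)

This is a birth-death chain on three states, which satisfies detailed balance: π_1 · P_{12} = π_2 · P_{21} and π_2 · P_{23} = π_3 · P_{32}.
From π_1 · 9/10 = π_2 · 1/6: π_2/π_1 = (9/10)/(1/6) = 27/5.
From π_2 · 3/4 = π_3 · 4/9: π_3/π_2 = (3/4)/(4/9) = 27/16.
Take π_1 proportional to 1; then unnormalized π = (1, 27/5, 729/80). Normalize by dividing by the sum 1241/80:
  π = (80/1241, 432/1241, 729/1241).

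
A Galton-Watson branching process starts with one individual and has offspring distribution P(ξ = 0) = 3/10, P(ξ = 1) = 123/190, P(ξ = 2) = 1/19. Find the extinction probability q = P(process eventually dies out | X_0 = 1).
q = 1

Mean offspring μ = 0·3/10 + 1·123/190 + 2·1/19 = 143/190 ≤ 1. For μ ≤ 1 with offspring not concentrated at 1, the Galton-Watson process goes extinct almost surely, so q = 1.
(Algebraic check: The pgf is f(s) = 3/10 + 123/190·s + 1/19·s². The extinction probability q is the smallest fixed point of f in [0, 1]. Setting s = f(s):
  1/19·s² + (123/190 − 1)·s + 3/10 = 0
  1/19·s² − (3/10 + 1/19)·s + 3/10 = 0
which factors as (s − 1)·(1/19·s − 3/10) = 0, giving roots s = 1 and s = (3/10)/(1/19) = 57/10. Since 57/10 ≥ 1, the smallest root in [0, 1] is s = 1.)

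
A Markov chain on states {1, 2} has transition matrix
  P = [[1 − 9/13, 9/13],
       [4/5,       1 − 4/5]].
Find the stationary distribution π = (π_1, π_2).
π_1 = 52/97, π_2 = 45/97

Solve πP = π with π_1 + π_2 = 1. From πP = π: π_1 · (1 − 9/13) + π_2 · 4/5 = π_1 ⇒ π_2 · 4/5 = π_1 · 9/13 ⇒ π_2/π_1 = (9/13)/(4/5) = 45/52. Together with π_1 + π_2 = 1:
  π_1 = (4/5)/(9/13 + 4/5) = (4/5)/(97/65) = 52/97,
  π_2 = (9/13)/(9/13 + 4/5) = (9/13)/(97/65) = 45/97.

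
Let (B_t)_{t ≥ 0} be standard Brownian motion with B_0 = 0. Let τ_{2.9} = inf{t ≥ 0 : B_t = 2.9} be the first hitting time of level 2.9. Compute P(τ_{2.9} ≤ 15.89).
P(τ_{2.9} ≤ 15.89) = 2(1 − Φ(2.9/√15.89)) = 2(1 − Φ(0.7275)) ≈ 0.4669

By the reflection principle for standard BM, P(τ_b ≤ t) = 2 · P(B_t ≥ b). Since B_t ~ N(0, t), P(B_t ≥ 2.9) = 1 − Φ(2.9/√t) = 1 − Φ(2.9/√15.89) = 1 − Φ(0.7275) ≈ 0.23346. Doubling: P(τ_{2.9} ≤ 15.89) ≈ 2 · 0.23346 = 0.46692 ≈ 0.4669.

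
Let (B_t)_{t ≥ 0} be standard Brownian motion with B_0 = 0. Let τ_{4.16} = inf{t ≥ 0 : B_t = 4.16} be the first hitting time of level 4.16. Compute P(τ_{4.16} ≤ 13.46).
P(τ_{4.16} ≤ 13.46) = 2(1 − Φ(4.16/√13.46)) = 2(1 − Φ(1.1339)) ≈ 0.2568

By the reflection principle for standard BM, P(τ_b ≤ t) = 2 · P(B_t ≥ b). Since B_t ~ N(0, t), P(B_t ≥ 4.16) = 1 − Φ(4.16/√t) = 1 − Φ(4.16/√13.46) = 1 − Φ(1.1339) ≈ 0.12842. Doubling: P(τ_{4.16} ≤ 13.46) ≈ 2 · 0.12842 = 0.25684 ≈ 0.2568.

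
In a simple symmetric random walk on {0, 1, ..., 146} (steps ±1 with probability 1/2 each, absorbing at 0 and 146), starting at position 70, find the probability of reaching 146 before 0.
P(hit 146 before 0) = 70/146 = 35/73

Let u_k = P(hit 146 before 0 | start at k). Then u_0 = 0, u_146 = 1, and u_k = u_{k-1}/2 + u_{k+1}/2 for 1 ≤ k ≤ 145. This harmonic recurrence is solved by u_k = k/146, giving u_70 = 70/146 = 35/73.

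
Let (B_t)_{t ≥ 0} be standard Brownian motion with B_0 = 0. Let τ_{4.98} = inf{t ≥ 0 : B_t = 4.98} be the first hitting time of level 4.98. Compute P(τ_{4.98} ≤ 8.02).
P(τ_{4.98} ≤ 8.02) = 2(1 − Φ(4.98/√8.02)) = 2(1 − Φ(1.7585)) ≈ 0.0787

By the reflection principle for standard BM, P(τ_b ≤ t) = 2 · P(B_t ≥ b). Since B_t ~ N(0, t), P(B_t ≥ 4.98) = 1 − Φ(4.98/√t) = 1 − Φ(4.98/√8.02) = 1 − Φ(1.7585) ≈ 0.03933. Doubling: P(τ_{4.98} ≤ 8.02) ≈ 2 · 0.03933 = 0.07866 ≈ 0.0787.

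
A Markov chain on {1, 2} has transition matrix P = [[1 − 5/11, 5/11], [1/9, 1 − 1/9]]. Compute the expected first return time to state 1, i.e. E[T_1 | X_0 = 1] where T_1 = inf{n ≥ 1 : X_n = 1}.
E[T_1 | X_0 = 1] = 1/π_1 = 56/11

For an irreducible recurrent Markov chain with stationary distribution π, E[T_i | X_0 = i] = 1/π_i (Kac's formula). Here π_1 = (1/9)/(5/11 + 1/9) = (1/9)/(56/99) = 11/56, so E[T_1 | X_0 = 1] = 1/π_1 = (5/11 + 1/9)/(1/9) = (56/99)/(1/9) = 56/11.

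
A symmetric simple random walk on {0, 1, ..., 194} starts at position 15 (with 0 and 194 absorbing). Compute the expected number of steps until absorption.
E[τ | X_0 = 15] = 2685

Let v_k = E[τ | X_0 = k]. Boundary: v_0 = v_194 = 0. Recurrence: v_k = 1 + (v_{k-1} + v_{k+1})/2 for 1 ≤ k ≤ 193. The particular solution to v_k − (v_{k-1} + v_{k+1})/2 = 1 is v_k = −k^2. Adding homogeneous solution A + B k and matching boundaries gives v_k = k (194 − k). Substituting k = 15: v_15 = 15 · 179 = 2685.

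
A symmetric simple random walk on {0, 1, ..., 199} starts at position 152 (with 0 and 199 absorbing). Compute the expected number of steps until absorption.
E[τ | X_0 = 152] = 7144

Let v_k = E[τ | X_0 = k]. Boundary: v_0 = v_199 = 0. Recurrence: v_k = 1 + (v_{k-1} + v_{k+1})/2 for 1 ≤ k ≤ 198. The particular solution to v_k − (v_{k-1} + v_{k+1})/2 = 1 is v_k = −k^2. Adding homogeneous solution A + B k and matching boundaries gives v_k = k (199 − k). Substituting k = 152: v_152 = 152 · 47 = 7144.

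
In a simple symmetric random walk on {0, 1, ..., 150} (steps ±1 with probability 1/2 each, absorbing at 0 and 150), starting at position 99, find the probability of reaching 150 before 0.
P(hit 150 before 0) = 99/150 = 33/50

Let u_k = P(hit 150 before 0 | start at k). Then u_0 = 0, u_150 = 1, and u_k = u_{k-1}/2 + u_{k+1}/2 for 1 ≤ k ≤ 149. This harmonic recurrence is solved by u_k = k/150, giving u_99 = 99/150 = 33/50.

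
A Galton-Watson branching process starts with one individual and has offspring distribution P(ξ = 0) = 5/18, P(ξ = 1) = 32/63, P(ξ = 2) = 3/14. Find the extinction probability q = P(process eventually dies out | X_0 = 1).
q = 1

Mean offspring μ = 0·5/18 + 1·32/63 + 2·3/14 = 59/63 ≤ 1. For μ ≤ 1 with offspring not concentrated at 1, the Galton-Watson process goes extinct almost surely, so q = 1.
(Algebraic check: The pgf is f(s) = 5/18 + 32/63·s + 3/14·s². The extinction probability q is the smallest fixed point of f in [0, 1]. Setting s = f(s):
  3/14·s² + (32/63 − 1)·s + 5/18 = 0
  3/14·s² − (5/18 + 3/14)·s + 5/18 = 0
which factors as (s − 1)·(3/14·s − 5/18) = 0, giving roots s = 1 and s = (5/18)/(3/14) = 35/27. Since 35/27 ≥ 1, the smallest root in [0, 1] is s = 1.)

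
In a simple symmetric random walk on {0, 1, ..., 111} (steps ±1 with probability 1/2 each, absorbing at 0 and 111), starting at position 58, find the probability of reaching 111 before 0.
P(hit 111 before 0) = 58/111

Let u_k = P(hit 111 before 0 | start at k). Then u_0 = 0, u_111 = 1, and u_k = u_{k-1}/2 + u_{k+1}/2 for 1 ≤ k ≤ 110. This harmonic recurrence is solved by u_k = k/111, giving u_58 = 58/111.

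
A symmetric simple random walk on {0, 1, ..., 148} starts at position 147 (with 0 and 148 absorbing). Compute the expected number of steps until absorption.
E[τ | X_0 = 147] = 147

Let v_k = E[τ | X_0 = k]. Boundary: v_0 = v_148 = 0. Recurrence: v_k = 1 + (v_{k-1} + v_{k+1})/2 for 1 ≤ k ≤ 147. The particular solution to v_k − (v_{k-1} + v_{k+1})/2 = 1 is v_k = −k^2. Adding homogeneous solution A + B k and matching boundaries gives v_k = k (148 − k). Substituting k = 147: v_147 = 147 · 1 = 147.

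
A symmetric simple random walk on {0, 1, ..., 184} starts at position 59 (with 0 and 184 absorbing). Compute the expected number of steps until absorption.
E[τ | X_0 = 59] = 7375

Let v_k = E[τ | X_0 = k]. Boundary: v_0 = v_184 = 0. Recurrence: v_k = 1 + (v_{k-1} + v_{k+1})/2 for 1 ≤ k ≤ 183. The particular solution to v_k − (v_{k-1} + v_{k+1})/2 = 1 is v_k = −k^2. Adding homogeneous solution A + B k and matching boundaries gives v_k = k (184 − k). Substituting k = 59: v_59 = 59 · 125 = 7375.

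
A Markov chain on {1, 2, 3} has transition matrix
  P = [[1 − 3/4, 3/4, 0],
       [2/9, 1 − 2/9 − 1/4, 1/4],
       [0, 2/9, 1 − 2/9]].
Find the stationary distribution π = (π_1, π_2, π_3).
π = (64/523, 216/523, 243/523)

This is a birth-death chain on three states, which satisfies detailed balance: π_1 · P_{12} = π_2 · P_{21} and π_2 · P_{23} = π_3 · P_{32}.
From π_1 · 3/4 = π_2 · 2/9: π_2/π_1 = (3/4)/(2/9) = 27/8.
From π_2 · 1/4 = π_3 · 2/9: π_3/π_2 = (1/4)/(2/9) = 9/8.
Take π_1 proportional to 1; then unnormalized π = (1, 27/8, 243/64). Normalize by dividing by the sum 523/64:
  π = (64/523, 216/523, 243/523).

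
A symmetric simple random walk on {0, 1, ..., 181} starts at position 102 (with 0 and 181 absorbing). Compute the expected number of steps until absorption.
E[τ | X_0 = 102] = 8058

Let v_k = E[τ | X_0 = k]. Boundary: v_0 = v_181 = 0. Recurrence: v_k = 1 + (v_{k-1} + v_{k+1})/2 for 1 ≤ k ≤ 180. The particular solution to v_k − (v_{k-1} + v_{k+1})/2 = 1 is v_k = −k^2. Adding homogeneous solution A + B k and matching boundaries gives v_k = k (181 − k). Substituting k = 102: v_102 = 102 · 79 = 8058.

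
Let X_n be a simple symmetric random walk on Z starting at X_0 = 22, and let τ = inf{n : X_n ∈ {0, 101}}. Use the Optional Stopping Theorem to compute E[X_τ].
E[X_τ] = 22

X_n is a martingale and τ is a bounded-mean stopping time (indeed τ is finite a.s. with bounded expectation since the walk is in a bounded region). By the OST, E[X_τ] = E[X_0] = 22. Equivalently: E[X_τ] = 101 · P(hit 101 first) + 0 · P(hit 0 first) = 101 · (22/101) = 22.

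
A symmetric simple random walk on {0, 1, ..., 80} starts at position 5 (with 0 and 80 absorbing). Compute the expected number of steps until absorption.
E[τ | X_0 = 5] = 375

Let v_k = E[τ | X_0 = k]. Boundary: v_0 = v_80 = 0. Recurrence: v_k = 1 + (v_{k-1} + v_{k+1})/2 for 1 ≤ k ≤ 79. The particular solution to v_k − (v_{k-1} + v_{k+1})/2 = 1 is v_k = −k^2. Adding homogeneous solution A + B k and matching boundaries gives v_k = k (80 − k). Substituting k = 5: v_5 = 5 · 75 = 375.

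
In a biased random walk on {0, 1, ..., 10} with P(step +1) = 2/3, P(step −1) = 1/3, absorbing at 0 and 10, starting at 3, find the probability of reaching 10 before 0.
P(hit 10 before 0) = (1 − (1/2)^3) / (1 − (1/2)^10) = 896/1023

Let u_k denote P(reach 10 before 0 | start at k). Boundary: u_0 = 0, u_10 = 1. Recurrence: u_k = 2/3·u_{k+1} + 1/3·u_{k-1} for 1 ≤ k ≤ 9. Try u_k = A + B·r^k with r = q/p = (1/3)/(2/3) = 1/2. Substitution satisfies the recurrence; boundary conditions give:
  u_k = (1 − r^k) / (1 − r^N) = (1 − (1/2)^3) / (1 − (1/2)^10) = 896/1023.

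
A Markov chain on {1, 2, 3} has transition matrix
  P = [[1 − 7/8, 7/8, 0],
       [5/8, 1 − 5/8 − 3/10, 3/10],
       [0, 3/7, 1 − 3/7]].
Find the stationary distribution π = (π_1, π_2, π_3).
π = (50/169, 70/169, 49/169)

This is a birth-death chain on three states, which satisfies detailed balance: π_1 · P_{12} = π_2 · P_{21} and π_2 · P_{23} = π_3 · P_{32}.
From π_1 · 7/8 = π_2 · 5/8: π_2/π_1 = (7/8)/(5/8) = 7/5.
From π_2 · 3/10 = π_3 · 3/7: π_3/π_2 = (3/10)/(3/7) = 7/10.
Take π_1 proportional to 1; then unnormalized π = (1, 7/5, 49/50). Normalize by dividing by the sum 169/50:
  π = (50/169, 70/169, 49/169).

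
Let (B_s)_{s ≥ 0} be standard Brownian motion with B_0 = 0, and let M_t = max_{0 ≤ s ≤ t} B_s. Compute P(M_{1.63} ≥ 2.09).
P(M_{1.63} ≥ 2.09) = 2·P(B_{1.63} ≥ 2.09) = 2(1 − Φ(2.09/√1.63)) ≈ 0.1016

By the reflection principle for Brownian motion, P(M_t ≥ a) = 2 · P(B_t ≥ a) for a ≥ 0. Since B_t ~ N(0, t), P(B_t ≥ 2.09) = 1 − Φ(2.09/√t) = 1 − Φ(2.09/√1.63) = 1 − Φ(1.6370). So
  P(M_{1.63} ≥ 2.09) = 2(1 − Φ(1.6370)) ≈ 0.1016.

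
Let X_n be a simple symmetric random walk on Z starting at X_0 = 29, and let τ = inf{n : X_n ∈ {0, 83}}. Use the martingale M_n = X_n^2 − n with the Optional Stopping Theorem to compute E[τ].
E[τ] = 1566

M_n = X_n^2 − n is a martingale (since E[X_{n+1}^2 | F_n] = X_n^2 + 1). By OST (τ has finite mean in a bounded region), E[M_τ] = E[M_0] = X_0^2 − 0 = 29^2 = 841. Also E[M_τ] = E[X_τ^2] − E[τ]. The walk exits at 0 or 83, with P(hit 83 first) = 29/83, so E[X_τ^2] = 83^2 · 29/83 + 0 = 2407. Thus E[τ] = E[X_τ^2] − E[M_τ] = 2407 − 841 = 1566 = 29(83 − 29) = 1566.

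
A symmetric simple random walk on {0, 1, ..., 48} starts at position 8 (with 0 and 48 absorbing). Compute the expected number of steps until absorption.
E[τ | X_0 = 8] = 320

Let v_k = E[τ | X_0 = k]. Boundary: v_0 = v_48 = 0. Recurrence: v_k = 1 + (v_{k-1} + v_{k+1})/2 for 1 ≤ k ≤ 47. The particular solution to v_k − (v_{k-1} + v_{k+1})/2 = 1 is v_k = −k^2. Adding homogeneous solution A + B k and matching boundaries gives v_k = k (48 − k). Substituting k = 8: v_8 = 8 · 40 = 320.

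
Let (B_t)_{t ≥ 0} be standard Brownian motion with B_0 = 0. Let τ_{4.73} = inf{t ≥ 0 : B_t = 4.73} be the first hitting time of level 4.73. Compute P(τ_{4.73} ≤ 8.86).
P(τ_{4.73} ≤ 8.86) = 2(1 − Φ(4.73/√8.86)) = 2(1 − Φ(1.5891)) ≈ 0.1120

By the reflection principle for standard BM, P(τ_b ≤ t) = 2 · P(B_t ≥ b). Since B_t ~ N(0, t), P(B_t ≥ 4.73) = 1 − Φ(4.73/√t) = 1 − Φ(4.73/√8.86) = 1 − Φ(1.5891) ≈ 0.05602. Doubling: P(τ_{4.73} ≤ 8.86) ≈ 2 · 0.05602 = 0.11204 ≈ 0.1120.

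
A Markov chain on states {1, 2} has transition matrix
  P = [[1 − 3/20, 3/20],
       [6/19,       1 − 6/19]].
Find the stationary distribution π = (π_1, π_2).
π_1 = 40/59, π_2 = 19/59

Solve πP = π with π_1 + π_2 = 1. From πP = π: π_1 · (1 − 3/20) + π_2 · 6/19 = π_1 ⇒ π_2 · 6/19 = π_1 · 3/20 ⇒ π_2/π_1 = (3/20)/(6/19) = 19/40. Together with π_1 + π_2 = 1:
  π_1 = (6/19)/(3/20 + 6/19) = (6/19)/(177/380) = 40/59,
  π_2 = (3/20)/(3/20 + 6/19) = (3/20)/(177/380) = 19/59.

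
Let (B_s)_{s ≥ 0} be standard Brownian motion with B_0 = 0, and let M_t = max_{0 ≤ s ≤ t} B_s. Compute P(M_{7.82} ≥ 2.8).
P(M_{7.82} ≥ 2.8) = 2·P(B_{7.82} ≥ 2.8) = 2(1 − Φ(2.8/√7.82)) ≈ 0.3167

By the reflection principle for Brownian motion, P(M_t ≥ a) = 2 · P(B_t ≥ a) for a ≥ 0. Since B_t ~ N(0, t), P(B_t ≥ 2.8) = 1 − Φ(2.8/√t) = 1 − Φ(2.8/√7.82) = 1 − Φ(1.0013). So
  P(M_{7.82} ≥ 2.8) = 2(1 − Φ(1.0013)) ≈ 0.3167.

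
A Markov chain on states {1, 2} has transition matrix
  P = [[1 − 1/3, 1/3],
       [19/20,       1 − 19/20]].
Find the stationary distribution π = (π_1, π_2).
π_1 = 57/77, π_2 = 20/77

Solve πP = π with π_1 + π_2 = 1. From πP = π: π_1 · (1 − 1/3) + π_2 · 19/20 = π_1 ⇒ π_2 · 19/20 = π_1 · 1/3 ⇒ π_2/π_1 = (1/3)/(19/20) = 20/57. Together with π_1 + π_2 = 1:
  π_1 = (19/20)/(1/3 + 19/20) = (19/20)/(77/60) = 57/77,
  π_2 = (1/3)/(1/3 + 19/20) = (1/3)/(77/60) = 20/77.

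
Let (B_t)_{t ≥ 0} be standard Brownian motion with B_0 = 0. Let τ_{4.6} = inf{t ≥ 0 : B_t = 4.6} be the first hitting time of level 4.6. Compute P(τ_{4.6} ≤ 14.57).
P(τ_{4.6} ≤ 14.57) = 2(1 − Φ(4.6/√14.57)) = 2(1 − Φ(1.2051)) ≈ 0.2282

By the reflection principle for standard BM, P(τ_b ≤ t) = 2 · P(B_t ≥ b). Since B_t ~ N(0, t), P(B_t ≥ 4.6) = 1 − Φ(4.6/√t) = 1 − Φ(4.6/√14.57) = 1 − Φ(1.2051) ≈ 0.11408. Doubling: P(τ_{4.6} ≤ 14.57) ≈ 2 · 0.11408 = 0.22816 ≈ 0.2282.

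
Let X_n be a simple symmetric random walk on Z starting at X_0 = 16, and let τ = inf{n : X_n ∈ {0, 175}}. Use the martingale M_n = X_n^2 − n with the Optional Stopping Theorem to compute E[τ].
E[τ] = 2544

M_n = X_n^2 − n is a martingale (since E[X_{n+1}^2 | F_n] = X_n^2 + 1). By OST (τ has finite mean in a bounded region), E[M_τ] = E[M_0] = X_0^2 − 0 = 16^2 = 256. Also E[M_τ] = E[X_τ^2] − E[τ]. The walk exits at 0 or 175, with P(hit 175 first) = 16/175, so E[X_τ^2] = 175^2 · 16/175 + 0 = 2800. Thus E[τ] = E[X_τ^2] − E[M_τ] = 2800 − 256 = 2544 = 16(175 − 16) = 2544.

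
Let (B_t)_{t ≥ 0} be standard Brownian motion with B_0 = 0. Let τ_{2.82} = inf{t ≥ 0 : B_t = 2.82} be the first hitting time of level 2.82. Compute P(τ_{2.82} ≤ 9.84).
P(τ_{2.82} ≤ 9.84) = 2(1 − Φ(2.82/√9.84)) = 2(1 − Φ(0.8990)) ≈ 0.3687

By the reflection principle for standard BM, P(τ_b ≤ t) = 2 · P(B_t ≥ b). Since B_t ~ N(0, t), P(B_t ≥ 2.82) = 1 − Φ(2.82/√t) = 1 − Φ(2.82/√9.84) = 1 − Φ(0.8990) ≈ 0.18433. Doubling: P(τ_{2.82} ≤ 9.84) ≈ 2 · 0.18433 = 0.36866 ≈ 0.3687.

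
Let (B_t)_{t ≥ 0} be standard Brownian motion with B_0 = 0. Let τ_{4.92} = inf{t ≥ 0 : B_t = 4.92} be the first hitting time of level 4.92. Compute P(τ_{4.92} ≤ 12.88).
P(τ_{4.92} ≤ 12.88) = 2(1 − Φ(4.92/√12.88)) = 2(1 − Φ(1.3709)) ≈ 0.1704

By the reflection principle for standard BM, P(τ_b ≤ t) = 2 · P(B_t ≥ b). Since B_t ~ N(0, t), P(B_t ≥ 4.92) = 1 − Φ(4.92/√t) = 1 − Φ(4.92/√12.88) = 1 − Φ(1.3709) ≈ 0.08520. Doubling: P(τ_{4.92} ≤ 12.88) ≈ 2 · 0.08520 = 0.17040 ≈ 0.1704.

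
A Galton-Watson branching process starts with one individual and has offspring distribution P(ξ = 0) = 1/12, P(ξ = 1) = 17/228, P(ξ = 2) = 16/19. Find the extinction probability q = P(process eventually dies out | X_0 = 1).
q = 19/192

The pgf is f(s) = 1/12 + 17/228·s + 16/19·s². The extinction probability q is the smallest fixed point of f in [0, 1]. Setting s = f(s):
  16/19·s² + (17/228 − 1)·s + 1/12 = 0
  16/19·s² − (1/12 + 16/19)·s + 1/12 = 0
which factors as (s − 1)·(16/19·s − 1/12) = 0, giving roots s = 1 and s = (1/12)/(16/19) = 19/192.
Mean offspring μ = 17/228 + 2·16/19 = 401/228 > 1 (supercritical), so q < 1. The extinction probability is the smaller root: q = (1/12)/(16/19) = 19/192.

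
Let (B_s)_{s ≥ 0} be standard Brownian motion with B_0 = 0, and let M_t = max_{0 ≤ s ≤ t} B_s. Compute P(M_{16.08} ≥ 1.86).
P(M_{16.08} ≥ 1.86) = 2·P(B_{16.08} ≥ 1.86) = 2(1 − Φ(1.86/√16.08)) ≈ 0.6428

By the reflection principle for Brownian motion, P(M_t ≥ a) = 2 · P(B_t ≥ a) for a ≥ 0. Since B_t ~ N(0, t), P(B_t ≥ 1.86) = 1 − Φ(1.86/√t) = 1 − Φ(1.86/√16.08) = 1 − Φ(0.4638). So
  P(M_{16.08} ≥ 1.86) = 2(1 − Φ(0.4638)) ≈ 0.6428.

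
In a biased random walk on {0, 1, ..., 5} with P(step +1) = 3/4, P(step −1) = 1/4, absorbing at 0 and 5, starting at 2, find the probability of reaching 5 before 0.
P(hit 5 before 0) = (1 − (1/3)^2) / (1 − (1/3)^5) = 108/121

Let u_k denote P(reach 5 before 0 | start at k). Boundary: u_0 = 0, u_5 = 1. Recurrence: u_k = 3/4·u_{k+1} + 1/4·u_{k-1} for 1 ≤ k ≤ 4. Try u_k = A + B·r^k with r = q/p = (1/4)/(3/4) = 1/3. Substitution satisfies the recurrence; boundary conditions give:
  u_k = (1 − r^k) / (1 − r^N) = (1 − (1/3)^2) / (1 − (1/3)^5) = 108/121.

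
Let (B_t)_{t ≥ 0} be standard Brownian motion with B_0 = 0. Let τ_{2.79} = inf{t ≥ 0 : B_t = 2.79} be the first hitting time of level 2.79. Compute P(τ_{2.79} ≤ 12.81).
P(τ_{2.79} ≤ 12.81) = 2(1 − Φ(2.79/√12.81)) = 2(1 − Φ(0.7795)) ≈ 0.4357

By the reflection principle for standard BM, P(τ_b ≤ t) = 2 · P(B_t ≥ b). Since B_t ~ N(0, t), P(B_t ≥ 2.79) = 1 − Φ(2.79/√t) = 1 − Φ(2.79/√12.81) = 1 − Φ(0.7795) ≈ 0.21784. Doubling: P(τ_{2.79} ≤ 12.81) ≈ 2 · 0.21784 = 0.43568 ≈ 0.4357.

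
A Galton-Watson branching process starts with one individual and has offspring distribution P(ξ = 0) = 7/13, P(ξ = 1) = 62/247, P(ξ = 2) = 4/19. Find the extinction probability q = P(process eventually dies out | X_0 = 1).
q = 1

Mean offspring μ = 0·7/13 + 1·62/247 + 2·4/19 = 166/247 ≤ 1. For μ ≤ 1 with offspring not concentrated at 1, the Galton-Watson process goes extinct almost surely, so q = 1.
(Algebraic check: The pgf is f(s) = 7/13 + 62/247·s + 4/19·s². The extinction probability q is the smallest fixed point of f in [0, 1]. Setting s = f(s):
  4/19·s² + (62/247 − 1)·s + 7/13 = 0
  4/19·s² − (7/13 + 4/19)·s + 7/13 = 0
which factors as (s − 1)·(4/19·s − 7/13) = 0, giving roots s = 1 and s = (7/13)/(4/19) = 133/52. Since 133/52 ≥ 1, the smallest root in [0, 1] is s = 1.)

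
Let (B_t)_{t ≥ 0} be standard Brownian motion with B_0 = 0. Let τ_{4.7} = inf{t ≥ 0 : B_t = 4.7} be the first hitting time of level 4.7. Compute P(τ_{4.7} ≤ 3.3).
P(τ_{4.7} ≤ 3.3) = 2(1 − Φ(4.7/√3.3)) = 2(1 − Φ(2.5873)) ≈ 0.0097

By the reflection principle for standard BM, P(τ_b ≤ t) = 2 · P(B_t ≥ b). Since B_t ~ N(0, t), P(B_t ≥ 4.7) = 1 − Φ(4.7/√t) = 1 − Φ(4.7/√3.3) = 1 − Φ(2.5873) ≈ 0.00484. Doubling: P(τ_{4.7} ≤ 3.3) ≈ 2 · 0.00484 = 0.00968 ≈ 0.0097.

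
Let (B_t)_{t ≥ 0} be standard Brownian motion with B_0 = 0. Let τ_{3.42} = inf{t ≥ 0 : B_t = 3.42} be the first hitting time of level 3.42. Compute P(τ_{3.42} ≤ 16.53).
P(τ_{3.42} ≤ 16.53) = 2(1 − Φ(3.42/√16.53)) = 2(1 − Φ(0.8412)) ≈ 0.4002

By the reflection principle for standard BM, P(τ_b ≤ t) = 2 · P(B_t ≥ b). Since B_t ~ N(0, t), P(B_t ≥ 3.42) = 1 − Φ(3.42/√t) = 1 − Φ(3.42/√16.53) = 1 − Φ(0.8412) ≈ 0.20012. Doubling: P(τ_{3.42} ≤ 16.53) ≈ 2 · 0.20012 = 0.40024 ≈ 0.4002.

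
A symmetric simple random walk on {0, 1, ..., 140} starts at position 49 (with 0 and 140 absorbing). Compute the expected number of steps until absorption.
E[τ | X_0 = 49] = 4459

Let v_k = E[τ | X_0 = k]. Boundary: v_0 = v_140 = 0. Recurrence: v_k = 1 + (v_{k-1} + v_{k+1})/2 for 1 ≤ k ≤ 139. The particular solution to v_k − (v_{k-1} + v_{k+1})/2 = 1 is v_k = −k^2. Adding homogeneous solution A + B k and matching boundaries gives v_k = k (140 − k). Substituting k = 49: v_49 = 49 · 91 = 4459.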